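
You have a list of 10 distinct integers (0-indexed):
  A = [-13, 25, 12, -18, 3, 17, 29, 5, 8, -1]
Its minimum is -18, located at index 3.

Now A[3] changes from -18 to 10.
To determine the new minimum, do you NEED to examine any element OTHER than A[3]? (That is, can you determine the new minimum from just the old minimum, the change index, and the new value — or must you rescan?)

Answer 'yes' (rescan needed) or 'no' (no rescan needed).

Answer: yes

Derivation:
Old min = -18 at index 3
Change at index 3: -18 -> 10
Index 3 WAS the min and new value 10 > old min -18. Must rescan other elements to find the new min.
Needs rescan: yes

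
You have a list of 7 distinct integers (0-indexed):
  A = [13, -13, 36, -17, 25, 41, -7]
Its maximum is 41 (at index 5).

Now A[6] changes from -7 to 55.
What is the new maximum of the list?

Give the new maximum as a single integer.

Answer: 55

Derivation:
Old max = 41 (at index 5)
Change: A[6] -7 -> 55
Changed element was NOT the old max.
  New max = max(old_max, new_val) = max(41, 55) = 55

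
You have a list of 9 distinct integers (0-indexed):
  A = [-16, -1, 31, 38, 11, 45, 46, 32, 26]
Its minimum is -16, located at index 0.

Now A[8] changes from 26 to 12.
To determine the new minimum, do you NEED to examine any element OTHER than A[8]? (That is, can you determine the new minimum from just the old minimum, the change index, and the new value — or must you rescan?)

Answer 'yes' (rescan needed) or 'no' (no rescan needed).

Answer: no

Derivation:
Old min = -16 at index 0
Change at index 8: 26 -> 12
Index 8 was NOT the min. New min = min(-16, 12). No rescan of other elements needed.
Needs rescan: no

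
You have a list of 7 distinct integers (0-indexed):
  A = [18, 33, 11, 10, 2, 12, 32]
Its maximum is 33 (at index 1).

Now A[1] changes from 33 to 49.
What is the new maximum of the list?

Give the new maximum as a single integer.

Old max = 33 (at index 1)
Change: A[1] 33 -> 49
Changed element WAS the max -> may need rescan.
  Max of remaining elements: 32
  New max = max(49, 32) = 49

Answer: 49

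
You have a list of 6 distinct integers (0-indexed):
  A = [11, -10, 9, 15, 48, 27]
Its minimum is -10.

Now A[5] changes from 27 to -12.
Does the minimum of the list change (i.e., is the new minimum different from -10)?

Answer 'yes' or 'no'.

Answer: yes

Derivation:
Old min = -10
Change: A[5] 27 -> -12
Changed element was NOT the min; min changes only if -12 < -10.
New min = -12; changed? yes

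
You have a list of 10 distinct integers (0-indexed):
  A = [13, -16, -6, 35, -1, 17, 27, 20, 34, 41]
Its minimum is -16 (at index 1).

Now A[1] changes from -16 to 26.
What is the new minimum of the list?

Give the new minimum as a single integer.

Old min = -16 (at index 1)
Change: A[1] -16 -> 26
Changed element WAS the min. Need to check: is 26 still <= all others?
  Min of remaining elements: -6
  New min = min(26, -6) = -6

Answer: -6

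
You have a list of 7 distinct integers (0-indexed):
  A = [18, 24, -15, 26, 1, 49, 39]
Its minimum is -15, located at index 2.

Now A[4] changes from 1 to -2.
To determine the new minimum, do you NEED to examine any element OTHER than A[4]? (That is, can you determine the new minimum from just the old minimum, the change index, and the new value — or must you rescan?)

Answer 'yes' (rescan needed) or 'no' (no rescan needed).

Answer: no

Derivation:
Old min = -15 at index 2
Change at index 4: 1 -> -2
Index 4 was NOT the min. New min = min(-15, -2). No rescan of other elements needed.
Needs rescan: no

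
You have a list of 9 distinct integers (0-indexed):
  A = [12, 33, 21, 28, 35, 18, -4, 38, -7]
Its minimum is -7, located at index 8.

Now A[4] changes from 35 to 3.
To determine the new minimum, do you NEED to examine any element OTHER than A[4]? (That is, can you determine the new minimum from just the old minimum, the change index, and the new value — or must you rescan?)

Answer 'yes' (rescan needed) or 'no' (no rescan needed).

Answer: no

Derivation:
Old min = -7 at index 8
Change at index 4: 35 -> 3
Index 4 was NOT the min. New min = min(-7, 3). No rescan of other elements needed.
Needs rescan: no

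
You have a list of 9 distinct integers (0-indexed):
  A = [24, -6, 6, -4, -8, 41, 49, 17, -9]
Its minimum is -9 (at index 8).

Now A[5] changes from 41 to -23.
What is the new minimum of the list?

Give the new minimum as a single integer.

Answer: -23

Derivation:
Old min = -9 (at index 8)
Change: A[5] 41 -> -23
Changed element was NOT the old min.
  New min = min(old_min, new_val) = min(-9, -23) = -23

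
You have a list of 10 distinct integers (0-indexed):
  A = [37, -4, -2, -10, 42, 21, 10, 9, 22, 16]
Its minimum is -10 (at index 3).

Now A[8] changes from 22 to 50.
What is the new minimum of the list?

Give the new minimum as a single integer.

Old min = -10 (at index 3)
Change: A[8] 22 -> 50
Changed element was NOT the old min.
  New min = min(old_min, new_val) = min(-10, 50) = -10

Answer: -10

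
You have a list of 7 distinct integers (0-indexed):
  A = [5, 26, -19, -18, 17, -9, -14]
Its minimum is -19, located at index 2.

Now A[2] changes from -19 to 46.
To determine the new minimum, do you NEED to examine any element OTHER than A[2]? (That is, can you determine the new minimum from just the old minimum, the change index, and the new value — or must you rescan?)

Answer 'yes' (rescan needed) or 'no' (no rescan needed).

Answer: yes

Derivation:
Old min = -19 at index 2
Change at index 2: -19 -> 46
Index 2 WAS the min and new value 46 > old min -19. Must rescan other elements to find the new min.
Needs rescan: yes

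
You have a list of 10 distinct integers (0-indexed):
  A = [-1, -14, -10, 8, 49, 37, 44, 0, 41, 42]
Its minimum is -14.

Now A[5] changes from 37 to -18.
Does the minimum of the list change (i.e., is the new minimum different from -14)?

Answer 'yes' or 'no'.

Answer: yes

Derivation:
Old min = -14
Change: A[5] 37 -> -18
Changed element was NOT the min; min changes only if -18 < -14.
New min = -18; changed? yes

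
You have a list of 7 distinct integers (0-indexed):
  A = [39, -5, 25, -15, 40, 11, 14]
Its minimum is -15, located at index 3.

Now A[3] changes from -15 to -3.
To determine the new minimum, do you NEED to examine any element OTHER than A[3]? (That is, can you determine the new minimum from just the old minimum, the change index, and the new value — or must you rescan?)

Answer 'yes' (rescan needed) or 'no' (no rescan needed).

Old min = -15 at index 3
Change at index 3: -15 -> -3
Index 3 WAS the min and new value -3 > old min -15. Must rescan other elements to find the new min.
Needs rescan: yes

Answer: yes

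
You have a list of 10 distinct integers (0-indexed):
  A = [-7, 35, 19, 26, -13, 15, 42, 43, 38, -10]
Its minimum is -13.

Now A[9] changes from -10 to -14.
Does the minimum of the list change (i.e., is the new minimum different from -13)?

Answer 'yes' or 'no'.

Answer: yes

Derivation:
Old min = -13
Change: A[9] -10 -> -14
Changed element was NOT the min; min changes only if -14 < -13.
New min = -14; changed? yes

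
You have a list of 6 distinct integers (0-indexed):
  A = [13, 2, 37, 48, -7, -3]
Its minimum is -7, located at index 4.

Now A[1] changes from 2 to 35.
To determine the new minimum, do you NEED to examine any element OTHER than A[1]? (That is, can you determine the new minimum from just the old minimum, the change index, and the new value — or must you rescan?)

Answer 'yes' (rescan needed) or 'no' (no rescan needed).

Answer: no

Derivation:
Old min = -7 at index 4
Change at index 1: 2 -> 35
Index 1 was NOT the min. New min = min(-7, 35). No rescan of other elements needed.
Needs rescan: no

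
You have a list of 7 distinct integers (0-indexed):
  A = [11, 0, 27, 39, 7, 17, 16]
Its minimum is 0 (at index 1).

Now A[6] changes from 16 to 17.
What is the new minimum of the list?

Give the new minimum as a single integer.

Old min = 0 (at index 1)
Change: A[6] 16 -> 17
Changed element was NOT the old min.
  New min = min(old_min, new_val) = min(0, 17) = 0

Answer: 0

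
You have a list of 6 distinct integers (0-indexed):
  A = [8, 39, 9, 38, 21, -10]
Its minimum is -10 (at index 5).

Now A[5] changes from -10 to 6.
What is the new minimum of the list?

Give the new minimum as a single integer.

Old min = -10 (at index 5)
Change: A[5] -10 -> 6
Changed element WAS the min. Need to check: is 6 still <= all others?
  Min of remaining elements: 8
  New min = min(6, 8) = 6

Answer: 6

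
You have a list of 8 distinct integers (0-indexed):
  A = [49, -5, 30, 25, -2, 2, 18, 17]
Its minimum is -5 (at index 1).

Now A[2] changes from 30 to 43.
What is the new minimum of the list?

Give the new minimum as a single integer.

Old min = -5 (at index 1)
Change: A[2] 30 -> 43
Changed element was NOT the old min.
  New min = min(old_min, new_val) = min(-5, 43) = -5

Answer: -5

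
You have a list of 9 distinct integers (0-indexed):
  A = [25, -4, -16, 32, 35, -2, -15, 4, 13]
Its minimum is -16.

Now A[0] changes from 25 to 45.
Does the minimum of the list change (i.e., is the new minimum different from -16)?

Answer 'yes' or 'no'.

Old min = -16
Change: A[0] 25 -> 45
Changed element was NOT the min; min changes only if 45 < -16.
New min = -16; changed? no

Answer: no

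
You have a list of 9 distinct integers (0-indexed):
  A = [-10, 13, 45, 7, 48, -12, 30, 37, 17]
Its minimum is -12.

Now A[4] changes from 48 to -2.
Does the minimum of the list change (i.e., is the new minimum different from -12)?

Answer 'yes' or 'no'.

Old min = -12
Change: A[4] 48 -> -2
Changed element was NOT the min; min changes only if -2 < -12.
New min = -12; changed? no

Answer: no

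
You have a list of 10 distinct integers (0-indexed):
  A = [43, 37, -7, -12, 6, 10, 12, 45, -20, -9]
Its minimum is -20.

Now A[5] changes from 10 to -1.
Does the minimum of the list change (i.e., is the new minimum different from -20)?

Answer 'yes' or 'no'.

Answer: no

Derivation:
Old min = -20
Change: A[5] 10 -> -1
Changed element was NOT the min; min changes only if -1 < -20.
New min = -20; changed? no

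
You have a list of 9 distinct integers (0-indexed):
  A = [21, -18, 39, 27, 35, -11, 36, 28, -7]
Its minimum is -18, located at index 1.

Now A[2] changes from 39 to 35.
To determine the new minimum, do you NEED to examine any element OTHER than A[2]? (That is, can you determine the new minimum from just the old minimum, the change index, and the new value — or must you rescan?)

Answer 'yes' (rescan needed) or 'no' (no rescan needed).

Answer: no

Derivation:
Old min = -18 at index 1
Change at index 2: 39 -> 35
Index 2 was NOT the min. New min = min(-18, 35). No rescan of other elements needed.
Needs rescan: no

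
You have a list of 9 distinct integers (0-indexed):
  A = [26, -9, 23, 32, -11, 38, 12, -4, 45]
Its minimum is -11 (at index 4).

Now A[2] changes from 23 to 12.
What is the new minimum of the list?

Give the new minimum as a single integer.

Old min = -11 (at index 4)
Change: A[2] 23 -> 12
Changed element was NOT the old min.
  New min = min(old_min, new_val) = min(-11, 12) = -11

Answer: -11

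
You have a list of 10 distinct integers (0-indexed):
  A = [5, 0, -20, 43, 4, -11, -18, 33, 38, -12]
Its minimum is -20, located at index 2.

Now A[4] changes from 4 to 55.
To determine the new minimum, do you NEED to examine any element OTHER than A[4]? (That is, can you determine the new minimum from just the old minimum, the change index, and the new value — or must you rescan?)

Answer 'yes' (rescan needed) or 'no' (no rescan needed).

Answer: no

Derivation:
Old min = -20 at index 2
Change at index 4: 4 -> 55
Index 4 was NOT the min. New min = min(-20, 55). No rescan of other elements needed.
Needs rescan: no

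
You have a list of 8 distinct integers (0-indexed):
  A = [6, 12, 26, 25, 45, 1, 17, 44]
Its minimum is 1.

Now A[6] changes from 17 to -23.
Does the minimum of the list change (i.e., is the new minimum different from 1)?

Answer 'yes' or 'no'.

Old min = 1
Change: A[6] 17 -> -23
Changed element was NOT the min; min changes only if -23 < 1.
New min = -23; changed? yes

Answer: yes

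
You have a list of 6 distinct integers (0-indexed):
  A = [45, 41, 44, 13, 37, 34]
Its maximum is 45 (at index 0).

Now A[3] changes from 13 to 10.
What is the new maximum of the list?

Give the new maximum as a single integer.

Old max = 45 (at index 0)
Change: A[3] 13 -> 10
Changed element was NOT the old max.
  New max = max(old_max, new_val) = max(45, 10) = 45

Answer: 45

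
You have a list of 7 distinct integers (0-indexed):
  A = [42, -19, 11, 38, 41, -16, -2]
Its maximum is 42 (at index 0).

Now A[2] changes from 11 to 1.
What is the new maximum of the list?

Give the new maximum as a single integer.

Answer: 42

Derivation:
Old max = 42 (at index 0)
Change: A[2] 11 -> 1
Changed element was NOT the old max.
  New max = max(old_max, new_val) = max(42, 1) = 42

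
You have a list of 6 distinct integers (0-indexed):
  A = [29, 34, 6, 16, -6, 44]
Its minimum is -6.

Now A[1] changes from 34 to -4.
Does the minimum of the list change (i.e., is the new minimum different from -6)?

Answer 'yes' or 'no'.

Old min = -6
Change: A[1] 34 -> -4
Changed element was NOT the min; min changes only if -4 < -6.
New min = -6; changed? no

Answer: no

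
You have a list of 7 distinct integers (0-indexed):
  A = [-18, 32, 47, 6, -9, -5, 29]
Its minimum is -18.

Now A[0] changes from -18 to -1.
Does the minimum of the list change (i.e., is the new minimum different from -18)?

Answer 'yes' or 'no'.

Old min = -18
Change: A[0] -18 -> -1
Changed element was the min; new min must be rechecked.
New min = -9; changed? yes

Answer: yes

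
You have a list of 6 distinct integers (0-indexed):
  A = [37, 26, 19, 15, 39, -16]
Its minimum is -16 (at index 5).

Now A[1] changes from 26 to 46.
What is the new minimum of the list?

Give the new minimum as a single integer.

Answer: -16

Derivation:
Old min = -16 (at index 5)
Change: A[1] 26 -> 46
Changed element was NOT the old min.
  New min = min(old_min, new_val) = min(-16, 46) = -16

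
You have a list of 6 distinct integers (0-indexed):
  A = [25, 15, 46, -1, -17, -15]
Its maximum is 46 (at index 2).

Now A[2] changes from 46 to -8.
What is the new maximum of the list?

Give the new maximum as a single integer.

Old max = 46 (at index 2)
Change: A[2] 46 -> -8
Changed element WAS the max -> may need rescan.
  Max of remaining elements: 25
  New max = max(-8, 25) = 25

Answer: 25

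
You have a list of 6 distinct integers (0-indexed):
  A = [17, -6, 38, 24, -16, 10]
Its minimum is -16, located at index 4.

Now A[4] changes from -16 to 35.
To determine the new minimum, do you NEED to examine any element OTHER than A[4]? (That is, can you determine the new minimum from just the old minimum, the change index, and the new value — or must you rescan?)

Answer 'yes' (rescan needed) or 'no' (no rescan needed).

Old min = -16 at index 4
Change at index 4: -16 -> 35
Index 4 WAS the min and new value 35 > old min -16. Must rescan other elements to find the new min.
Needs rescan: yes

Answer: yes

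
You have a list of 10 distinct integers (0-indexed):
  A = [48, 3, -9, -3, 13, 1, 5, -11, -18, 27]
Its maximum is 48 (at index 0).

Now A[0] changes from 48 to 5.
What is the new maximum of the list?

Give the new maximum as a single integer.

Old max = 48 (at index 0)
Change: A[0] 48 -> 5
Changed element WAS the max -> may need rescan.
  Max of remaining elements: 27
  New max = max(5, 27) = 27

Answer: 27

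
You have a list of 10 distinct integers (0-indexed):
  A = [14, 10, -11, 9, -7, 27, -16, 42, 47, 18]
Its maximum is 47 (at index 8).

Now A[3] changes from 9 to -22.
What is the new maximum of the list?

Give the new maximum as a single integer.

Answer: 47

Derivation:
Old max = 47 (at index 8)
Change: A[3] 9 -> -22
Changed element was NOT the old max.
  New max = max(old_max, new_val) = max(47, -22) = 47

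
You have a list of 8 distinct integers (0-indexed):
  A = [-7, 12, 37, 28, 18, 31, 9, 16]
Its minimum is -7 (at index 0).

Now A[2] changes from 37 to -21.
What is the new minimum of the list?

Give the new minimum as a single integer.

Old min = -7 (at index 0)
Change: A[2] 37 -> -21
Changed element was NOT the old min.
  New min = min(old_min, new_val) = min(-7, -21) = -21

Answer: -21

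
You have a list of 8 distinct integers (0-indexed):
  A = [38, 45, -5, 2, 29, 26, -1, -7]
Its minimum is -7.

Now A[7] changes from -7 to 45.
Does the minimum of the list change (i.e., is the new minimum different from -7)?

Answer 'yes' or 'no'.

Old min = -7
Change: A[7] -7 -> 45
Changed element was the min; new min must be rechecked.
New min = -5; changed? yes

Answer: yes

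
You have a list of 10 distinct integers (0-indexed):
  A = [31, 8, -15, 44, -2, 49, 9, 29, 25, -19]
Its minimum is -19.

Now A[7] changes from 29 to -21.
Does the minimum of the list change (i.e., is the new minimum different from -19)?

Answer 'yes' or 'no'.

Old min = -19
Change: A[7] 29 -> -21
Changed element was NOT the min; min changes only if -21 < -19.
New min = -21; changed? yes

Answer: yes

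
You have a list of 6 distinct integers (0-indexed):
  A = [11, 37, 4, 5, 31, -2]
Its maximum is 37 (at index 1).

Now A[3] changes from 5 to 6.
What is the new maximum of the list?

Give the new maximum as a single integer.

Answer: 37

Derivation:
Old max = 37 (at index 1)
Change: A[3] 5 -> 6
Changed element was NOT the old max.
  New max = max(old_max, new_val) = max(37, 6) = 37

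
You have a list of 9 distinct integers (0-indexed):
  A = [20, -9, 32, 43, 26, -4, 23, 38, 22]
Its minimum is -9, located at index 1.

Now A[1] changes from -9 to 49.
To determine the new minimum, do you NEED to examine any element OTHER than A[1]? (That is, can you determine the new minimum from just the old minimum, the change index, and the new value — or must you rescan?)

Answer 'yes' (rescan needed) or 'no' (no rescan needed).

Answer: yes

Derivation:
Old min = -9 at index 1
Change at index 1: -9 -> 49
Index 1 WAS the min and new value 49 > old min -9. Must rescan other elements to find the new min.
Needs rescan: yes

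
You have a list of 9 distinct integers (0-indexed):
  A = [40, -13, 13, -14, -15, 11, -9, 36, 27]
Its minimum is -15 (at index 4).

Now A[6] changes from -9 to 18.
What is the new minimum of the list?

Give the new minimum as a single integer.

Answer: -15

Derivation:
Old min = -15 (at index 4)
Change: A[6] -9 -> 18
Changed element was NOT the old min.
  New min = min(old_min, new_val) = min(-15, 18) = -15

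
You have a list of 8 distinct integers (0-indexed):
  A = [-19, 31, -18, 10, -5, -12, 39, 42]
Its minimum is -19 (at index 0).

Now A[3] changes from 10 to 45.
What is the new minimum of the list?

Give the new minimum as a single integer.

Old min = -19 (at index 0)
Change: A[3] 10 -> 45
Changed element was NOT the old min.
  New min = min(old_min, new_val) = min(-19, 45) = -19

Answer: -19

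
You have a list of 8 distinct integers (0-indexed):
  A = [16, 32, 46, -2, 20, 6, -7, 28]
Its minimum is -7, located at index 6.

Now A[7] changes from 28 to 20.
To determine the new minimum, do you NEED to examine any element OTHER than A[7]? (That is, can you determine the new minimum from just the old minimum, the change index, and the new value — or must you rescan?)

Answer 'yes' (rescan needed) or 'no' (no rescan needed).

Answer: no

Derivation:
Old min = -7 at index 6
Change at index 7: 28 -> 20
Index 7 was NOT the min. New min = min(-7, 20). No rescan of other elements needed.
Needs rescan: no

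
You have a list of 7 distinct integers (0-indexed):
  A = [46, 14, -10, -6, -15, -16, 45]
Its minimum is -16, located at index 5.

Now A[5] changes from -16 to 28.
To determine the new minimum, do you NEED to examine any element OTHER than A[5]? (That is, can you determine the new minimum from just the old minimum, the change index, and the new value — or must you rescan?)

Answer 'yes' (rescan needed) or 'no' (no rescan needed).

Old min = -16 at index 5
Change at index 5: -16 -> 28
Index 5 WAS the min and new value 28 > old min -16. Must rescan other elements to find the new min.
Needs rescan: yes

Answer: yes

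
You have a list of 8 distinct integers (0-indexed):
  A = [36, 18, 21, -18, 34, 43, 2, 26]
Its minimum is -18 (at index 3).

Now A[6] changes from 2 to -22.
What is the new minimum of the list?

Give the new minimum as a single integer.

Answer: -22

Derivation:
Old min = -18 (at index 3)
Change: A[6] 2 -> -22
Changed element was NOT the old min.
  New min = min(old_min, new_val) = min(-18, -22) = -22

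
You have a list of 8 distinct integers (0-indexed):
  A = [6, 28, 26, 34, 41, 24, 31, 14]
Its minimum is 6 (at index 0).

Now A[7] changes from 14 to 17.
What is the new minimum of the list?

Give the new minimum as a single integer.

Old min = 6 (at index 0)
Change: A[7] 14 -> 17
Changed element was NOT the old min.
  New min = min(old_min, new_val) = min(6, 17) = 6

Answer: 6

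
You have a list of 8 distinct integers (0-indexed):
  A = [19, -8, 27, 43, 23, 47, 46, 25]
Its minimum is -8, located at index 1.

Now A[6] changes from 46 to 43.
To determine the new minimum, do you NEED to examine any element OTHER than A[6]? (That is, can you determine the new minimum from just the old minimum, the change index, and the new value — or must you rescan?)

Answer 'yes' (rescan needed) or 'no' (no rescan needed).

Old min = -8 at index 1
Change at index 6: 46 -> 43
Index 6 was NOT the min. New min = min(-8, 43). No rescan of other elements needed.
Needs rescan: no

Answer: no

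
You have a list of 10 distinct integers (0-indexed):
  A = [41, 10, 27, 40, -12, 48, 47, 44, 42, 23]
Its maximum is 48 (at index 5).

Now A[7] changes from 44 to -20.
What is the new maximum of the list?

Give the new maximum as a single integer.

Old max = 48 (at index 5)
Change: A[7] 44 -> -20
Changed element was NOT the old max.
  New max = max(old_max, new_val) = max(48, -20) = 48

Answer: 48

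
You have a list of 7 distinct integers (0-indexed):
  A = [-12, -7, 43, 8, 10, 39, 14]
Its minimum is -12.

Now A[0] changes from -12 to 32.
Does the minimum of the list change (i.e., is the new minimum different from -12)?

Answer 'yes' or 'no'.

Answer: yes

Derivation:
Old min = -12
Change: A[0] -12 -> 32
Changed element was the min; new min must be rechecked.
New min = -7; changed? yes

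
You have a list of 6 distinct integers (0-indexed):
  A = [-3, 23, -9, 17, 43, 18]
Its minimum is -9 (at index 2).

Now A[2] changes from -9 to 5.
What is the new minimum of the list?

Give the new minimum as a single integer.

Answer: -3

Derivation:
Old min = -9 (at index 2)
Change: A[2] -9 -> 5
Changed element WAS the min. Need to check: is 5 still <= all others?
  Min of remaining elements: -3
  New min = min(5, -3) = -3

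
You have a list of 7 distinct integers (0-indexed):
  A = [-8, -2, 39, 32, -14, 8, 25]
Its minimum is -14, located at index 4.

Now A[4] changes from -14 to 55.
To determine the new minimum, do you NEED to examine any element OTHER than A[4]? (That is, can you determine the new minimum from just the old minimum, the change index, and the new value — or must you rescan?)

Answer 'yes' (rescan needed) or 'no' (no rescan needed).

Answer: yes

Derivation:
Old min = -14 at index 4
Change at index 4: -14 -> 55
Index 4 WAS the min and new value 55 > old min -14. Must rescan other elements to find the new min.
Needs rescan: yes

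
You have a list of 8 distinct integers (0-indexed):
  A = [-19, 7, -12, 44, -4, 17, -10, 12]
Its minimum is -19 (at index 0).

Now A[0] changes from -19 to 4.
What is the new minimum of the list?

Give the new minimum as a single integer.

Old min = -19 (at index 0)
Change: A[0] -19 -> 4
Changed element WAS the min. Need to check: is 4 still <= all others?
  Min of remaining elements: -12
  New min = min(4, -12) = -12

Answer: -12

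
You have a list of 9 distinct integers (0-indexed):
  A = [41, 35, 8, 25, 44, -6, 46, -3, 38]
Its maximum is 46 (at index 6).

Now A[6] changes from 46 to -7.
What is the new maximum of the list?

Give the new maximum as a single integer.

Answer: 44

Derivation:
Old max = 46 (at index 6)
Change: A[6] 46 -> -7
Changed element WAS the max -> may need rescan.
  Max of remaining elements: 44
  New max = max(-7, 44) = 44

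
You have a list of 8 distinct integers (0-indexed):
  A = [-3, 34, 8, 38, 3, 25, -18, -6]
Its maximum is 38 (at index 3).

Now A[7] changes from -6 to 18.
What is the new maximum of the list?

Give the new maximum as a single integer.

Old max = 38 (at index 3)
Change: A[7] -6 -> 18
Changed element was NOT the old max.
  New max = max(old_max, new_val) = max(38, 18) = 38

Answer: 38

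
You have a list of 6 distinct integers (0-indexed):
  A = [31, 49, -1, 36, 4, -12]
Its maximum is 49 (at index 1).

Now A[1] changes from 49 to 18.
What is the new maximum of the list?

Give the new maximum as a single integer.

Answer: 36

Derivation:
Old max = 49 (at index 1)
Change: A[1] 49 -> 18
Changed element WAS the max -> may need rescan.
  Max of remaining elements: 36
  New max = max(18, 36) = 36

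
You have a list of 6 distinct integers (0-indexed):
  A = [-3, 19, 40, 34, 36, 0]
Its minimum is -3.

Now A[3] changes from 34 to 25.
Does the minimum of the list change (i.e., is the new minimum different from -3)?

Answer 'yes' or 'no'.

Answer: no

Derivation:
Old min = -3
Change: A[3] 34 -> 25
Changed element was NOT the min; min changes only if 25 < -3.
New min = -3; changed? no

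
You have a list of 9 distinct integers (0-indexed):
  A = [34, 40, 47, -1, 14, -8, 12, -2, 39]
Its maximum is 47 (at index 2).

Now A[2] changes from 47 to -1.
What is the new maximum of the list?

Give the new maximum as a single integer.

Old max = 47 (at index 2)
Change: A[2] 47 -> -1
Changed element WAS the max -> may need rescan.
  Max of remaining elements: 40
  New max = max(-1, 40) = 40

Answer: 40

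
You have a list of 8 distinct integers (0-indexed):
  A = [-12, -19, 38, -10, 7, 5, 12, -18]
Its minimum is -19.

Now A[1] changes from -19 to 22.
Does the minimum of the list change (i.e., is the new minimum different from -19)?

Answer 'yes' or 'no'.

Old min = -19
Change: A[1] -19 -> 22
Changed element was the min; new min must be rechecked.
New min = -18; changed? yes

Answer: yes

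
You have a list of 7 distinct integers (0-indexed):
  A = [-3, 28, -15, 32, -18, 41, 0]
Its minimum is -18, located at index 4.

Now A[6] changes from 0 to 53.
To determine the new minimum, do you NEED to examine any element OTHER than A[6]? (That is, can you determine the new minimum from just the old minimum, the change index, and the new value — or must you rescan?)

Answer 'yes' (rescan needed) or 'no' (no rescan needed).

Answer: no

Derivation:
Old min = -18 at index 4
Change at index 6: 0 -> 53
Index 6 was NOT the min. New min = min(-18, 53). No rescan of other elements needed.
Needs rescan: no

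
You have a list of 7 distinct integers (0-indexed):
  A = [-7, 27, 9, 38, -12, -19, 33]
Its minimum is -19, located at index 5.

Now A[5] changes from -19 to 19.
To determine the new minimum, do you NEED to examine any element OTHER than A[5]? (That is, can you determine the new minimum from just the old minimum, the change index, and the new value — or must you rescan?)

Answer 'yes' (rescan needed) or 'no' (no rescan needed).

Old min = -19 at index 5
Change at index 5: -19 -> 19
Index 5 WAS the min and new value 19 > old min -19. Must rescan other elements to find the new min.
Needs rescan: yes

Answer: yes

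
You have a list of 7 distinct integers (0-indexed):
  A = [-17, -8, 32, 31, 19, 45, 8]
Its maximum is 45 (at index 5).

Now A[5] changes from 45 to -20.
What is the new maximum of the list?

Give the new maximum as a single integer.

Old max = 45 (at index 5)
Change: A[5] 45 -> -20
Changed element WAS the max -> may need rescan.
  Max of remaining elements: 32
  New max = max(-20, 32) = 32

Answer: 32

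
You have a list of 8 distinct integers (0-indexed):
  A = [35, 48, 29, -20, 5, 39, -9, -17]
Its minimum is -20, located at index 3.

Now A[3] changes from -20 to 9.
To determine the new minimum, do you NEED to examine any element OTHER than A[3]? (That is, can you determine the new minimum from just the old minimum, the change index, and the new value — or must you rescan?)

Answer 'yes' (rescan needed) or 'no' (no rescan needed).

Old min = -20 at index 3
Change at index 3: -20 -> 9
Index 3 WAS the min and new value 9 > old min -20. Must rescan other elements to find the new min.
Needs rescan: yes

Answer: yes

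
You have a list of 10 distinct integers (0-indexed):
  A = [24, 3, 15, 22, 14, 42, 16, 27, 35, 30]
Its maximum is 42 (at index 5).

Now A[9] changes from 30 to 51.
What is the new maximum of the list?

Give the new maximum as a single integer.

Answer: 51

Derivation:
Old max = 42 (at index 5)
Change: A[9] 30 -> 51
Changed element was NOT the old max.
  New max = max(old_max, new_val) = max(42, 51) = 51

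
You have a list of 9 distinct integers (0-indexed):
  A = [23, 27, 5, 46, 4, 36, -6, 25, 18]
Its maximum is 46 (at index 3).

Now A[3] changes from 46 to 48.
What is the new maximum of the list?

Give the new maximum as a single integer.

Old max = 46 (at index 3)
Change: A[3] 46 -> 48
Changed element WAS the max -> may need rescan.
  Max of remaining elements: 36
  New max = max(48, 36) = 48

Answer: 48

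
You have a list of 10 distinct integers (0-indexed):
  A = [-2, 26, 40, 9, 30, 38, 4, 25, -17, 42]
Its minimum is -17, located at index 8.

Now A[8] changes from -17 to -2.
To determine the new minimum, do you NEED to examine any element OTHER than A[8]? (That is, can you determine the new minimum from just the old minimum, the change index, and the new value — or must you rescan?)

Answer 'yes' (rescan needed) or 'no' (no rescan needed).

Answer: yes

Derivation:
Old min = -17 at index 8
Change at index 8: -17 -> -2
Index 8 WAS the min and new value -2 > old min -17. Must rescan other elements to find the new min.
Needs rescan: yes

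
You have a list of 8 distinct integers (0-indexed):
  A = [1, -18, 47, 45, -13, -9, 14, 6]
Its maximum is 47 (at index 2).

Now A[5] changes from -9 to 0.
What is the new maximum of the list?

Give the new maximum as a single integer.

Old max = 47 (at index 2)
Change: A[5] -9 -> 0
Changed element was NOT the old max.
  New max = max(old_max, new_val) = max(47, 0) = 47

Answer: 47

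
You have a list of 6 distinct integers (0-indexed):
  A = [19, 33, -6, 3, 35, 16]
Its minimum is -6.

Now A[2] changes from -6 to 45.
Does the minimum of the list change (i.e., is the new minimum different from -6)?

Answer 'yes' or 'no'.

Answer: yes

Derivation:
Old min = -6
Change: A[2] -6 -> 45
Changed element was the min; new min must be rechecked.
New min = 3; changed? yes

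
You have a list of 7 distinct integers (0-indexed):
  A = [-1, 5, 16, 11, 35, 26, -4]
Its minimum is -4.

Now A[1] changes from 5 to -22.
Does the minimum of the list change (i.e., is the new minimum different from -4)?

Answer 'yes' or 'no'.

Old min = -4
Change: A[1] 5 -> -22
Changed element was NOT the min; min changes only if -22 < -4.
New min = -22; changed? yes

Answer: yes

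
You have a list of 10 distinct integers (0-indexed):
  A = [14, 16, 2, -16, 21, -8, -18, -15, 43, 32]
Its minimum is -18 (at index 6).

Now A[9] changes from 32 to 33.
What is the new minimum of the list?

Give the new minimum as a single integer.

Answer: -18

Derivation:
Old min = -18 (at index 6)
Change: A[9] 32 -> 33
Changed element was NOT the old min.
  New min = min(old_min, new_val) = min(-18, 33) = -18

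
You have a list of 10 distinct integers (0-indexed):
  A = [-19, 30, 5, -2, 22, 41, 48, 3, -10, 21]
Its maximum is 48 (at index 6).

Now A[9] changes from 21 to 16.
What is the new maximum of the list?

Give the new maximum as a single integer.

Answer: 48

Derivation:
Old max = 48 (at index 6)
Change: A[9] 21 -> 16
Changed element was NOT the old max.
  New max = max(old_max, new_val) = max(48, 16) = 48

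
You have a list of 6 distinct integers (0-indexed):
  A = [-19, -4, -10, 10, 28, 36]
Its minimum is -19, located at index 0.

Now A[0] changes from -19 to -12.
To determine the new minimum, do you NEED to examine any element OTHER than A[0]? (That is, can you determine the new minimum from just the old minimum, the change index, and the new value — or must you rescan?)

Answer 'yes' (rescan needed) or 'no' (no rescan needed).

Answer: yes

Derivation:
Old min = -19 at index 0
Change at index 0: -19 -> -12
Index 0 WAS the min and new value -12 > old min -19. Must rescan other elements to find the new min.
Needs rescan: yes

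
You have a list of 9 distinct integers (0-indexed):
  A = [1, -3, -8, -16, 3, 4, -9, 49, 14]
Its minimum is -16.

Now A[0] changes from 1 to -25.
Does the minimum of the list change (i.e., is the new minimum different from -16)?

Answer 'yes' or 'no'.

Answer: yes

Derivation:
Old min = -16
Change: A[0] 1 -> -25
Changed element was NOT the min; min changes only if -25 < -16.
New min = -25; changed? yes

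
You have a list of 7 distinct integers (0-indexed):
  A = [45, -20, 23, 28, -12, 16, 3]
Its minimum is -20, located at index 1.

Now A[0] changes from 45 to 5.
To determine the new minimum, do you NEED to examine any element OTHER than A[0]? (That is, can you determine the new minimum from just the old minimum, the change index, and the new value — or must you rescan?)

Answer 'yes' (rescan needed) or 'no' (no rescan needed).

Old min = -20 at index 1
Change at index 0: 45 -> 5
Index 0 was NOT the min. New min = min(-20, 5). No rescan of other elements needed.
Needs rescan: no

Answer: no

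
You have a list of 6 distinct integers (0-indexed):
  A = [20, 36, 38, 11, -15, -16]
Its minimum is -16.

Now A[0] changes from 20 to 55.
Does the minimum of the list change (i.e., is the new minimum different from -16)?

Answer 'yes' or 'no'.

Answer: no

Derivation:
Old min = -16
Change: A[0] 20 -> 55
Changed element was NOT the min; min changes only if 55 < -16.
New min = -16; changed? no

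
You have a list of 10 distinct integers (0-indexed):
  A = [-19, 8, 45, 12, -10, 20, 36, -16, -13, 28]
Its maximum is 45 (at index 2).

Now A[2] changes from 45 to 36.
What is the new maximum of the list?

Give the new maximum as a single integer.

Old max = 45 (at index 2)
Change: A[2] 45 -> 36
Changed element WAS the max -> may need rescan.
  Max of remaining elements: 36
  New max = max(36, 36) = 36

Answer: 36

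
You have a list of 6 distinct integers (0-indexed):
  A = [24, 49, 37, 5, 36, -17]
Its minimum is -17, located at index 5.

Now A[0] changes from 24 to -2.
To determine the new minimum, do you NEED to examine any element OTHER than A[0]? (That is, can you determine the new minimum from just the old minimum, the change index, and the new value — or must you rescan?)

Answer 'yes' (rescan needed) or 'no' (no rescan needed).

Old min = -17 at index 5
Change at index 0: 24 -> -2
Index 0 was NOT the min. New min = min(-17, -2). No rescan of other elements needed.
Needs rescan: no

Answer: no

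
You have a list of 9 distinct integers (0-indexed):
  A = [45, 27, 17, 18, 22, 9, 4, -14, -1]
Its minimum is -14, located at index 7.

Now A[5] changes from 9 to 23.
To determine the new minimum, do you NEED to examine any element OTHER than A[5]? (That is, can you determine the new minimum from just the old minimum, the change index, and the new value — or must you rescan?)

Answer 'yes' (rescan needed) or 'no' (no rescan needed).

Answer: no

Derivation:
Old min = -14 at index 7
Change at index 5: 9 -> 23
Index 5 was NOT the min. New min = min(-14, 23). No rescan of other elements needed.
Needs rescan: no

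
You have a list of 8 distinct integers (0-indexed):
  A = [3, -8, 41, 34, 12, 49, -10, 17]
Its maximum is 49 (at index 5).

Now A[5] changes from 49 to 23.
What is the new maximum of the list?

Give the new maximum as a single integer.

Answer: 41

Derivation:
Old max = 49 (at index 5)
Change: A[5] 49 -> 23
Changed element WAS the max -> may need rescan.
  Max of remaining elements: 41
  New max = max(23, 41) = 41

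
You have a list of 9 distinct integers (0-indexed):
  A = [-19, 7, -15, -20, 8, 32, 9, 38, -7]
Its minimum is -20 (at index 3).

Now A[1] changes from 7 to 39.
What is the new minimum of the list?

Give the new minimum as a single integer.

Old min = -20 (at index 3)
Change: A[1] 7 -> 39
Changed element was NOT the old min.
  New min = min(old_min, new_val) = min(-20, 39) = -20

Answer: -20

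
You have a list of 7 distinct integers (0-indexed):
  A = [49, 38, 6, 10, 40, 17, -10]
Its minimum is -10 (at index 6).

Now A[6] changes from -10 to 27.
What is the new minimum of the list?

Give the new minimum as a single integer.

Answer: 6

Derivation:
Old min = -10 (at index 6)
Change: A[6] -10 -> 27
Changed element WAS the min. Need to check: is 27 still <= all others?
  Min of remaining elements: 6
  New min = min(27, 6) = 6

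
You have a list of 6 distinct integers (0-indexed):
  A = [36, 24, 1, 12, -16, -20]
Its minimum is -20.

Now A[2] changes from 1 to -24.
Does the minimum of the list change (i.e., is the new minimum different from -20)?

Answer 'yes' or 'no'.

Answer: yes

Derivation:
Old min = -20
Change: A[2] 1 -> -24
Changed element was NOT the min; min changes only if -24 < -20.
New min = -24; changed? yes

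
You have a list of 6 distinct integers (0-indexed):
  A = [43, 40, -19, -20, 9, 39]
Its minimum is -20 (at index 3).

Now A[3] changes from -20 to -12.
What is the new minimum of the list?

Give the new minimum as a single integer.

Old min = -20 (at index 3)
Change: A[3] -20 -> -12
Changed element WAS the min. Need to check: is -12 still <= all others?
  Min of remaining elements: -19
  New min = min(-12, -19) = -19

Answer: -19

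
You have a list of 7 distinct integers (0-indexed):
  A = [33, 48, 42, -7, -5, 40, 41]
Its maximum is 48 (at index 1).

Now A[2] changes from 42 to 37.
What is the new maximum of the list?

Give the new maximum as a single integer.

Old max = 48 (at index 1)
Change: A[2] 42 -> 37
Changed element was NOT the old max.
  New max = max(old_max, new_val) = max(48, 37) = 48

Answer: 48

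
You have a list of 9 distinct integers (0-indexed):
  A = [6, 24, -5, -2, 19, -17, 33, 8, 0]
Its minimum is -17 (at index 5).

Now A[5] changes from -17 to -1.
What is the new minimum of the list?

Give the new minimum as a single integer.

Old min = -17 (at index 5)
Change: A[5] -17 -> -1
Changed element WAS the min. Need to check: is -1 still <= all others?
  Min of remaining elements: -5
  New min = min(-1, -5) = -5

Answer: -5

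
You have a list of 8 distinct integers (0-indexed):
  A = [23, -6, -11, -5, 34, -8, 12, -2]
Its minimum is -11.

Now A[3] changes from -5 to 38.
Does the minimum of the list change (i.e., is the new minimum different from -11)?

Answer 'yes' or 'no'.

Old min = -11
Change: A[3] -5 -> 38
Changed element was NOT the min; min changes only if 38 < -11.
New min = -11; changed? no

Answer: no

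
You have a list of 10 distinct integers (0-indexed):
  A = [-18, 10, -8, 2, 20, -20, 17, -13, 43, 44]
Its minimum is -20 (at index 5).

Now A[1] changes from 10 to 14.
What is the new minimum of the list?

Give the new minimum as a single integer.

Answer: -20

Derivation:
Old min = -20 (at index 5)
Change: A[1] 10 -> 14
Changed element was NOT the old min.
  New min = min(old_min, new_val) = min(-20, 14) = -20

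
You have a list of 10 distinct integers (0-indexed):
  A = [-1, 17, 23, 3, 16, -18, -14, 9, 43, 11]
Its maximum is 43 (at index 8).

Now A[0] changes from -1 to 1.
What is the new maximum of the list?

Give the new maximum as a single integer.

Old max = 43 (at index 8)
Change: A[0] -1 -> 1
Changed element was NOT the old max.
  New max = max(old_max, new_val) = max(43, 1) = 43

Answer: 43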